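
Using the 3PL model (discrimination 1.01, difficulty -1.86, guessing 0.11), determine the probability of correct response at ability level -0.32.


logit = 1.01*(-0.32 - -1.86) = 1.5554
P* = 1/(1 + exp(-1.5554)) = 0.8257
P = 0.11 + (1 - 0.11) * 0.8257
P = 0.8449

0.8449


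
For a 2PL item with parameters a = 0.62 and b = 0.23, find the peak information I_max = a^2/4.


For 2PL, max info at theta = b = 0.23
I_max = a^2 / 4 = 0.62^2 / 4
= 0.3844 / 4
I_max = 0.0961

0.0961


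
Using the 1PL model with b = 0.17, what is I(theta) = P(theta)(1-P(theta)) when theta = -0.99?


P = 1/(1+exp(-(-0.99-0.17))) = 0.2387
I = P*(1-P) = 0.2387 * 0.7613
I = 0.1817

0.1817


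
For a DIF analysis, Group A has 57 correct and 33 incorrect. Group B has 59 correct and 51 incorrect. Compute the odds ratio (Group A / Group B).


Odds_A = 57/33 = 1.7273
Odds_B = 59/51 = 1.1569
OR = Odds_A / Odds_B = 1.7273 / 1.1569
Exactly, OR = (57 * 51) / (33 * 59) = 2907 / 1947
OR = 1.4931

1.4931


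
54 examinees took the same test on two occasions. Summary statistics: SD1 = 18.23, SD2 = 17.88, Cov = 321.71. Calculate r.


r = cov(X,Y) / (SD_X * SD_Y)
r = 321.71 / (18.23 * 17.88)
r = 321.71 / 325.9524
r = 0.987

0.987


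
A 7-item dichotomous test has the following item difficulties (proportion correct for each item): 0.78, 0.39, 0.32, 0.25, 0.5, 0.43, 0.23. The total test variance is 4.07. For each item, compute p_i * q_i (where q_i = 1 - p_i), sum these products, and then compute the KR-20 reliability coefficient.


For each item, compute p_i * q_i:
  Item 1: 0.78 * 0.22 = 0.1716
  Item 2: 0.39 * 0.61 = 0.2379
  Item 3: 0.32 * 0.68 = 0.2176
  Item 4: 0.25 * 0.75 = 0.1875
  Item 5: 0.5 * 0.5 = 0.25
  Item 6: 0.43 * 0.57 = 0.2451
  Item 7: 0.23 * 0.77 = 0.1771
Sum(p_i * q_i) = 0.1716 + 0.2379 + 0.2176 + 0.1875 + 0.25 + 0.2451 + 0.1771 = 1.4868
KR-20 = (k/(k-1)) * (1 - Sum(p_i*q_i) / Var_total)
= (7/6) * (1 - 1.4868/4.07)
= 1.1667 * 0.6347
KR-20 = 0.7405

0.7405


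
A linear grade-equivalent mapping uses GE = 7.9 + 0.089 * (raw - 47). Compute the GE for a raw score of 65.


raw - median = 65 - 47 = 18
slope * diff = 0.089 * 18 = 1.602
GE = 7.9 + 1.602
GE = 9.502

9.502


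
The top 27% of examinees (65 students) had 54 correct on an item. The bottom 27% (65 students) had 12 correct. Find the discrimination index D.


p_upper = 54/65 = 0.8308
p_lower = 12/65 = 0.1846
D = 0.8308 - 0.1846 = 0.6462

0.6462


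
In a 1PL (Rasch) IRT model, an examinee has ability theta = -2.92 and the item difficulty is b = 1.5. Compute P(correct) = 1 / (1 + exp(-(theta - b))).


theta - b = -2.92 - 1.5 = -4.42
exp(-(theta - b)) = exp(4.42) = 83.0963
P = 1 / (1 + 83.0963)
P = 0.0119

0.0119


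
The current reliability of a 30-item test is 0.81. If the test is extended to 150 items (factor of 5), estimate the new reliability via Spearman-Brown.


r_new = (n * rxx) / (1 + (n-1) * rxx)
r_new = (5 * 0.81) / (1 + 4 * 0.81)
r_new = 4.05 / 4.24
r_new = 0.9552

0.9552


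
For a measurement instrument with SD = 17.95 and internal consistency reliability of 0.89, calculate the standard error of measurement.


SEM = SD * sqrt(1 - rxx)
SEM = 17.95 * sqrt(1 - 0.89)
SEM = 17.95 * sqrt(0.11) = 17.95 * 0.331662
SEM = 5.9533

5.9533


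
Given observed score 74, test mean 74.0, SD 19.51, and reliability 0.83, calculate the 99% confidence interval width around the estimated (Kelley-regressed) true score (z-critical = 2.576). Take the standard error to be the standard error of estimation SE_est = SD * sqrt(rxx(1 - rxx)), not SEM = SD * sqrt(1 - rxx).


True score estimate = 0.83*74 + 0.17*74.0 = 74.0
SE_est = SD * sqrt(rxx * (1 - rxx)) = 19.51 * sqrt(0.83 * 0.17) = 19.51 * sqrt(0.1411) = 7.328596
CI = T_est +/- z * SE_est, so width = 2 * z * SE_est = 2 * 2.576 * 7.328596
Width = 37.7569

37.7569


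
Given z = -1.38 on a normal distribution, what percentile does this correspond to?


CDF(z) = 0.5 * (1 + erf(z/sqrt(2)))
erf(-0.9758) = -0.8324
CDF = 0.0838
Percentile rank = 0.0838 * 100 = 8.38

8.38


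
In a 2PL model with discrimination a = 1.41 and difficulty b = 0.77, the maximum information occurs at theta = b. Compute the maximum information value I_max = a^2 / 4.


For 2PL, max info at theta = b = 0.77
I_max = a^2 / 4 = 1.41^2 / 4
= 1.9881 / 4
I_max = 0.497

0.497


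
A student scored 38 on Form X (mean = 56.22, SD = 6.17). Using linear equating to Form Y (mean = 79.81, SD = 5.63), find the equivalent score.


slope = SD_Y / SD_X = 5.63 / 6.17 ~ 0.9125
intercept = mean_Y - slope * mean_X = 79.81 - (5.63 / 6.17) * 56.22 ~ 28.5104
Y = slope * X + intercept. To avoid rounding drift from the rounded slope/intercept, evaluate the equivalent form Y = mean_Y + SD_Y * (X - mean_X) / SD_X at full precision:
Y = 79.81 + 5.63 * (38 - 56.22) / 6.17
Y = 79.81 - 5.63 * 18.22 / 6.17
Y = 79.81 - 102.5786 / 6.17
Y = 79.81 - 16.6254
Y = 63.1846

63.1846


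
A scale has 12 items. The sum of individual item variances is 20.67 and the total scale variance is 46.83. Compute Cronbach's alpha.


alpha = (k/(k-1)) * (1 - sum(si^2)/s_total^2)
= (12/11) * (1 - 20.67/46.83)
alpha = 0.6094

0.6094


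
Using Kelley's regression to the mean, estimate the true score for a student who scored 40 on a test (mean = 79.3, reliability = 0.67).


T_est = rxx * X + (1 - rxx) * mean
T_est = 0.67 * 40 + 0.33 * 79.3
T_est = 26.8 + 26.169
T_est = 52.969

52.969


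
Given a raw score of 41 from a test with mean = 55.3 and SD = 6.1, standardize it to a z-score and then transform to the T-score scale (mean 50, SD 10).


z = (X - mean) / SD = (41 - 55.3) / 6.1
z = -14.3 / 6.1
z = -2.3443
T-score = T = 50 + 10z
Carry z at full precision (z = -14.3 / 6.1) into the conversion:
T-score = 50 + 10 * (-14.3 / 6.1) = 50 + -143 / 6.1
T-score = 50 + -23.4426
T-score = 26.5574

26.5574


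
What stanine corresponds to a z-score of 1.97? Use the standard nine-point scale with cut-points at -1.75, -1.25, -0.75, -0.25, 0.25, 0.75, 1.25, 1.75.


Stanine boundaries: [-1.75, -1.25, -0.75, -0.25, 0.25, 0.75, 1.25, 1.75]
z = 1.97
Check each boundary:
  z >= -1.75 -> could be stanine 2
  z >= -1.25 -> could be stanine 3
  z >= -0.75 -> could be stanine 4
  z >= -0.25 -> could be stanine 5
  z >= 0.25 -> could be stanine 6
  z >= 0.75 -> could be stanine 7
  z >= 1.25 -> could be stanine 8
  z >= 1.75 -> could be stanine 9
Highest qualifying boundary gives stanine = 9

9


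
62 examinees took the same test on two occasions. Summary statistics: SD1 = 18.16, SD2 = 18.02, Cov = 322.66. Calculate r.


r = cov(X,Y) / (SD_X * SD_Y)
r = 322.66 / (18.16 * 18.02)
r = 322.66 / 327.2432
r = 0.986

0.986


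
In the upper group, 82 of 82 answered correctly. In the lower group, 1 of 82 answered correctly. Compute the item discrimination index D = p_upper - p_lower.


p_upper = 82/82 = 1.0
p_lower = 1/82 = 0.0122
D = 1.0 - 0.0122 = 0.9878

0.9878


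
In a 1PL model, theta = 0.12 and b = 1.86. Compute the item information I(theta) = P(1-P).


P = 1/(1+exp(-(0.12-1.86))) = 0.1493
I = P*(1-P) = 0.1493 * 0.8507
I = 0.127

0.127


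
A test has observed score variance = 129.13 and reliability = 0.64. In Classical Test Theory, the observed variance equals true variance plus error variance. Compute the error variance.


var_true = rxx * var_obs = 0.64 * 129.13 = 82.6432
var_error = var_obs - var_true
var_error = 129.13 - 82.6432
var_error = 46.4868

46.4868


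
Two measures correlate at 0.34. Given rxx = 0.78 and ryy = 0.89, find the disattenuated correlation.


r_corrected = rxy / sqrt(rxx * ryy)
= 0.34 / sqrt(0.78 * 0.89)
= 0.34 / sqrt(0.6942)
= 0.34 / 0.833187
r_corrected = 0.4081

0.4081


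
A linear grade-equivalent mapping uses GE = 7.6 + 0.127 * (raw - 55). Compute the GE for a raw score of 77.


raw - median = 77 - 55 = 22
slope * diff = 0.127 * 22 = 2.794
GE = 7.6 + 2.794
GE = 10.394

10.394


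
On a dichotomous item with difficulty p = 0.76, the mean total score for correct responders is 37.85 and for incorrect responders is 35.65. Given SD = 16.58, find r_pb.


q = 1 - p = 0.24
rpb = ((M1 - M0) / SD) * sqrt(p * q)
rpb = ((37.85 - 35.65) / 16.58) * sqrt(0.76 * 0.24)
rpb = 0.0567

0.0567


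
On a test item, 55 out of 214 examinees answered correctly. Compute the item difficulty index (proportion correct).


Item difficulty p = number correct / total examinees
p = 55 / 214
p = 0.257

0.257


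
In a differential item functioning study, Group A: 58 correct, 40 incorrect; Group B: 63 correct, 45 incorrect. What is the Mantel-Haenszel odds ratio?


Odds_A = 58/40 = 1.45
Odds_B = 63/45 = 1.4
OR = Odds_A / Odds_B = 1.45 / 1.4
Exactly, OR = (58 * 45) / (40 * 63) = 2610 / 2520
OR = 1.0357

1.0357


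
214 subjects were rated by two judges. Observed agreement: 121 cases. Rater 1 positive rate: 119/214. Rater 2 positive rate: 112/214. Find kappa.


P_o = 121/214 = 0.565421
P_e = (119*112 + 95*102) / 45796 = 0.50262
kappa = (P_o - P_e) / (1 - P_e)
kappa = (0.565421 - 0.50262) / (1 - 0.50262)
kappa = 0.1263

0.1263


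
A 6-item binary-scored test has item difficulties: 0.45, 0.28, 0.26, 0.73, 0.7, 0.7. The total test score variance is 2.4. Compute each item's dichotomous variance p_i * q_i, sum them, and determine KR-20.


For each item, compute p_i * q_i:
  Item 1: 0.45 * 0.55 = 0.2475
  Item 2: 0.28 * 0.72 = 0.2016
  Item 3: 0.26 * 0.74 = 0.1924
  Item 4: 0.73 * 0.27 = 0.1971
  Item 5: 0.7 * 0.3 = 0.21
  Item 6: 0.7 * 0.3 = 0.21
Sum(p_i * q_i) = 0.2475 + 0.2016 + 0.1924 + 0.1971 + 0.21 + 0.21 = 1.2586
KR-20 = (k/(k-1)) * (1 - Sum(p_i*q_i) / Var_total)
= (6/5) * (1 - 1.2586/2.4)
= 1.2 * 0.4756
KR-20 = 0.5707

0.5707


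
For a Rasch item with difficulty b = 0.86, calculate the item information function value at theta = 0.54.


P = 1/(1+exp(-(0.54-0.86))) = 0.4207
I = P*(1-P) = 0.4207 * 0.5793
I = 0.2437

0.2437


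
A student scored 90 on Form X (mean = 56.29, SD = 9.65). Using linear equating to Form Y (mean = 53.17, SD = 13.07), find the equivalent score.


slope = SD_Y / SD_X = 13.07 / 9.65 ~ 1.3544
intercept = mean_Y - slope * mean_X = 53.17 - (13.07 / 9.65) * 56.29 ~ -23.0694
Y = slope * X + intercept. To avoid rounding drift from the rounded slope/intercept, evaluate the equivalent form Y = mean_Y + SD_Y * (X - mean_X) / SD_X at full precision:
Y = 53.17 + 13.07 * (90 - 56.29) / 9.65
Y = 53.17 + 13.07 * 33.71 / 9.65
Y = 53.17 + 440.5897 / 9.65
Y = 53.17 + 45.657
Y = 98.827

98.827


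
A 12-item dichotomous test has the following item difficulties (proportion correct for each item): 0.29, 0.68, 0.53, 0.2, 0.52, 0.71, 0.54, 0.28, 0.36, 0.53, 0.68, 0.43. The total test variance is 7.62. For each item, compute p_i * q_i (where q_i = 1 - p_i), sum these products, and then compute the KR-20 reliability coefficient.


For each item, compute p_i * q_i:
  Item 1: 0.29 * 0.71 = 0.2059
  Item 2: 0.68 * 0.32 = 0.2176
  Item 3: 0.53 * 0.47 = 0.2491
  Item 4: 0.2 * 0.8 = 0.16
  Item 5: 0.52 * 0.48 = 0.2496
  Item 6: 0.71 * 0.29 = 0.2059
  Item 7: 0.54 * 0.46 = 0.2484
  Item 8: 0.28 * 0.72 = 0.2016
  Item 9: 0.36 * 0.64 = 0.2304
  Item 10: 0.53 * 0.47 = 0.2491
  Item 11: 0.68 * 0.32 = 0.2176
  Item 12: 0.43 * 0.57 = 0.2451
Sum(p_i * q_i) = 0.2059 + 0.2176 + 0.2491 + 0.16 + 0.2496 + 0.2059 + 0.2484 + 0.2016 + 0.2304 + 0.2491 + 0.2176 + 0.2451 = 2.6803
KR-20 = (k/(k-1)) * (1 - Sum(p_i*q_i) / Var_total)
= (12/11) * (1 - 2.6803/7.62)
= 1.0909 * 0.6483
KR-20 = 0.7072

0.7072


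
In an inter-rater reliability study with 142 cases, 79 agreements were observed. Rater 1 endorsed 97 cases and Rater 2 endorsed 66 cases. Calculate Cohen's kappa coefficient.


P_o = 79/142 = 0.556338
P_e = (97*66 + 45*76) / 20164 = 0.487106
kappa = (P_o - P_e) / (1 - P_e)
kappa = (0.556338 - 0.487106) / (1 - 0.487106)
kappa = 0.135

0.135


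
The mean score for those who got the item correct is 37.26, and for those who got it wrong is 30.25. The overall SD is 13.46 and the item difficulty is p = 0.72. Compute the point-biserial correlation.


q = 1 - p = 0.28
rpb = ((M1 - M0) / SD) * sqrt(p * q)
rpb = ((37.26 - 30.25) / 13.46) * sqrt(0.72 * 0.28)
rpb = 0.2338

0.2338


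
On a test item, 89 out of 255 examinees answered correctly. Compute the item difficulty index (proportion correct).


Item difficulty p = number correct / total examinees
p = 89 / 255
p = 0.349

0.349


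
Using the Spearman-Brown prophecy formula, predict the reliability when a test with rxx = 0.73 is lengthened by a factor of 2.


r_new = (n * rxx) / (1 + (n-1) * rxx)
r_new = (2 * 0.73) / (1 + 1 * 0.73)
r_new = 1.46 / 1.73
r_new = 0.8439

0.8439


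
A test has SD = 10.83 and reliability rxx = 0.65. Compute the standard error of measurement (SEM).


SEM = SD * sqrt(1 - rxx)
SEM = 10.83 * sqrt(1 - 0.65)
SEM = 10.83 * sqrt(0.35) = 10.83 * 0.591608
SEM = 6.4071

6.4071


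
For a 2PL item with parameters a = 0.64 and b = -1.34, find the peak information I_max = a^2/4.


For 2PL, max info at theta = b = -1.34
I_max = a^2 / 4 = 0.64^2 / 4
= 0.4096 / 4
I_max = 0.1024

0.1024


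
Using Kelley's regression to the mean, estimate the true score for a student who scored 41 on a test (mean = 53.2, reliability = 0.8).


T_est = rxx * X + (1 - rxx) * mean
T_est = 0.8 * 41 + 0.2 * 53.2
T_est = 32.8 + 10.64
T_est = 43.44

43.44


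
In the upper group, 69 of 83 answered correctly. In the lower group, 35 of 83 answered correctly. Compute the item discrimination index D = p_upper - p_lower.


p_upper = 69/83 = 0.8313
p_lower = 35/83 = 0.4217
D = 0.8313 - 0.4217 = 0.4096

0.4096


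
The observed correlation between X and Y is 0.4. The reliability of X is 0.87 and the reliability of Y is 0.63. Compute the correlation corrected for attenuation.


r_corrected = rxy / sqrt(rxx * ryy)
= 0.4 / sqrt(0.87 * 0.63)
= 0.4 / sqrt(0.5481)
= 0.4 / 0.740338
r_corrected = 0.5403

0.5403


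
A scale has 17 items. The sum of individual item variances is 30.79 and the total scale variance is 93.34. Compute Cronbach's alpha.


alpha = (k/(k-1)) * (1 - sum(si^2)/s_total^2)
= (17/16) * (1 - 30.79/93.34)
alpha = 0.712

0.712


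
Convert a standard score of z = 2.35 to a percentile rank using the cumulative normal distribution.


CDF(z) = 0.5 * (1 + erf(z/sqrt(2)))
erf(1.6617) = 0.9812
CDF = 0.9906
Percentile rank = 0.9906 * 100 = 99.06

99.06


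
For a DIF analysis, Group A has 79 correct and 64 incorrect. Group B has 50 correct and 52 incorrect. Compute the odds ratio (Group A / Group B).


Odds_A = 79/64 = 1.2344
Odds_B = 50/52 = 0.9615
OR = Odds_A / Odds_B = 1.2344 / 0.9615
Exactly, OR = (79 * 52) / (64 * 50) = 4108 / 3200
OR = 1.2837

1.2837


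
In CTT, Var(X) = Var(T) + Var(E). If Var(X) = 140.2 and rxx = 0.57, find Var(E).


var_true = rxx * var_obs = 0.57 * 140.2 = 79.914
var_error = var_obs - var_true
var_error = 140.2 - 79.914
var_error = 60.286

60.286


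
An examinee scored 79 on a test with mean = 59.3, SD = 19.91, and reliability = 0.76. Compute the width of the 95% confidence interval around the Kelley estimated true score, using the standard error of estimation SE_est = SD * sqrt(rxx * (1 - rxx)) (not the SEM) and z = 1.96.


True score estimate = 0.76*79 + 0.24*59.3 = 74.272
SE_est = SD * sqrt(rxx * (1 - rxx)) = 19.91 * sqrt(0.76 * 0.24) = 19.91 * sqrt(0.1824) = 8.503225
CI = T_est +/- z * SE_est, so width = 2 * z * SE_est = 2 * 1.96 * 8.503225
Width = 33.3326

33.3326


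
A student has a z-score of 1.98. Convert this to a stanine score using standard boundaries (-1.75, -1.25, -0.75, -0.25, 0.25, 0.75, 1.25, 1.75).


Stanine boundaries: [-1.75, -1.25, -0.75, -0.25, 0.25, 0.75, 1.25, 1.75]
z = 1.98
Check each boundary:
  z >= -1.75 -> could be stanine 2
  z >= -1.25 -> could be stanine 3
  z >= -0.75 -> could be stanine 4
  z >= -0.25 -> could be stanine 5
  z >= 0.25 -> could be stanine 6
  z >= 0.75 -> could be stanine 7
  z >= 1.25 -> could be stanine 8
  z >= 1.75 -> could be stanine 9
Highest qualifying boundary gives stanine = 9

9


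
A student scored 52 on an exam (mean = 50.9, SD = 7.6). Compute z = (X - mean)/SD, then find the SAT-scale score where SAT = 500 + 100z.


z = (X - mean) / SD = (52 - 50.9) / 7.6
z = 1.1 / 7.6
z = 0.1447
SAT-scale = SAT = 500 + 100z
Carry z at full precision (z = 1.1 / 7.6) into the conversion:
SAT-scale = 500 + 100 * (1.1 / 7.6) = 500 + 110 / 7.6
SAT-scale = 500 + 14.4737
SAT-scale = 514.4737

514.4737


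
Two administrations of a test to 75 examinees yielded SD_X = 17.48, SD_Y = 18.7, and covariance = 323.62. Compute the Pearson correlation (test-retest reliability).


r = cov(X,Y) / (SD_X * SD_Y)
r = 323.62 / (17.48 * 18.7)
r = 323.62 / 326.876
r = 0.99

0.99


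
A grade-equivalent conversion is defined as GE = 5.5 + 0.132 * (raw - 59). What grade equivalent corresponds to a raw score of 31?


raw - median = 31 - 59 = -28
slope * diff = 0.132 * -28 = -3.696
GE = 5.5 + -3.696
GE = 1.804

1.804


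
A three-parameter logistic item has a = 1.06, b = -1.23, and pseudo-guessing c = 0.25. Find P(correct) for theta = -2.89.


logit = 1.06*(-2.89 - -1.23) = -1.7596
P* = 1/(1 + exp(--1.7596)) = 0.1468
P = 0.25 + (1 - 0.25) * 0.1468
P = 0.3601

0.3601


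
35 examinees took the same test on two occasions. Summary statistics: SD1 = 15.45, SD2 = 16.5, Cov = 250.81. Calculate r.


r = cov(X,Y) / (SD_X * SD_Y)
r = 250.81 / (15.45 * 16.5)
r = 250.81 / 254.925
r = 0.9839

0.9839


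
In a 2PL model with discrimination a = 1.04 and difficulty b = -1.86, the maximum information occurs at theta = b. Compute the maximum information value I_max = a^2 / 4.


For 2PL, max info at theta = b = -1.86
I_max = a^2 / 4 = 1.04^2 / 4
= 1.0816 / 4
I_max = 0.2704

0.2704


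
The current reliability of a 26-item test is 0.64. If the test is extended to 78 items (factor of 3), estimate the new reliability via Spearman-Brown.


r_new = (n * rxx) / (1 + (n-1) * rxx)
r_new = (3 * 0.64) / (1 + 2 * 0.64)
r_new = 1.92 / 2.28
r_new = 0.8421

0.8421


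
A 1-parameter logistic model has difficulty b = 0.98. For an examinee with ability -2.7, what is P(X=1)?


theta - b = -2.7 - 0.98 = -3.68
exp(-(theta - b)) = exp(3.68) = 39.6464
P = 1 / (1 + 39.6464)
P = 0.0246

0.0246


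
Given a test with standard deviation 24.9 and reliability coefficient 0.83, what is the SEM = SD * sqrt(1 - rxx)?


SEM = SD * sqrt(1 - rxx)
SEM = 24.9 * sqrt(1 - 0.83)
SEM = 24.9 * sqrt(0.17) = 24.9 * 0.412311
SEM = 10.2665

10.2665


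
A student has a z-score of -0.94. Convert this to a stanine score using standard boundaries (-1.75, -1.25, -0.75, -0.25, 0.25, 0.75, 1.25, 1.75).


Stanine boundaries: [-1.75, -1.25, -0.75, -0.25, 0.25, 0.75, 1.25, 1.75]
z = -0.94
Check each boundary:
  z >= -1.75 -> could be stanine 2
  z >= -1.25 -> could be stanine 3
  z < -0.75
  z < -0.25
  z < 0.25
  z < 0.75
  z < 1.25
  z < 1.75
Highest qualifying boundary gives stanine = 3

3


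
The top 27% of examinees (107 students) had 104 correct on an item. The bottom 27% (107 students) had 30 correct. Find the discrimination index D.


p_upper = 104/107 = 0.972
p_lower = 30/107 = 0.2804
D = 0.972 - 0.2804 = 0.6916

0.6916


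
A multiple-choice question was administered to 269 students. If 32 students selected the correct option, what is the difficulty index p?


Item difficulty p = number correct / total examinees
p = 32 / 269
p = 0.119

0.119


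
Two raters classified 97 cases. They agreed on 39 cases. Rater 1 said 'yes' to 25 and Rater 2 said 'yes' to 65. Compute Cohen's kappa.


P_o = 39/97 = 0.402062
P_e = (25*65 + 72*32) / 9409 = 0.417579
kappa = (P_o - P_e) / (1 - P_e)
kappa = (0.402062 - 0.417579) / (1 - 0.417579)
kappa = -0.0266

-0.0266


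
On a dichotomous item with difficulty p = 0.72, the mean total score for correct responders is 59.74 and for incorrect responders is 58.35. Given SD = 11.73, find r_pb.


q = 1 - p = 0.28
rpb = ((M1 - M0) / SD) * sqrt(p * q)
rpb = ((59.74 - 58.35) / 11.73) * sqrt(0.72 * 0.28)
rpb = 0.0532

0.0532


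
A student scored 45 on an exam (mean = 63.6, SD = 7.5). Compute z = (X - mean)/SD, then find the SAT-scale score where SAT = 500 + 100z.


z = (X - mean) / SD = (45 - 63.6) / 7.5
z = -18.6 / 7.5
z = -2.48
SAT-scale = SAT = 500 + 100z
Carry z at full precision (z = -18.6 / 7.5) into the conversion:
SAT-scale = 500 + 100 * (-18.6 / 7.5) = 500 + -1860 / 7.5
SAT-scale = 500 + -248.0
SAT-scale = 252.0

252.0


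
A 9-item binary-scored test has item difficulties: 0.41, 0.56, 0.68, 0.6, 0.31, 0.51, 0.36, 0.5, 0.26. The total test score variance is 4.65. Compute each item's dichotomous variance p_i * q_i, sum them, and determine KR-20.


For each item, compute p_i * q_i:
  Item 1: 0.41 * 0.59 = 0.2419
  Item 2: 0.56 * 0.44 = 0.2464
  Item 3: 0.68 * 0.32 = 0.2176
  Item 4: 0.6 * 0.4 = 0.24
  Item 5: 0.31 * 0.69 = 0.2139
  Item 6: 0.51 * 0.49 = 0.2499
  Item 7: 0.36 * 0.64 = 0.2304
  Item 8: 0.5 * 0.5 = 0.25
  Item 9: 0.26 * 0.74 = 0.1924
Sum(p_i * q_i) = 0.2419 + 0.2464 + 0.2176 + 0.24 + 0.2139 + 0.2499 + 0.2304 + 0.25 + 0.1924 = 2.0825
KR-20 = (k/(k-1)) * (1 - Sum(p_i*q_i) / Var_total)
= (9/8) * (1 - 2.0825/4.65)
= 1.125 * 0.5522
KR-20 = 0.6212

0.6212


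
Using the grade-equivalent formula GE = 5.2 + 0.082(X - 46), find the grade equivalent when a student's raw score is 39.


raw - median = 39 - 46 = -7
slope * diff = 0.082 * -7 = -0.574
GE = 5.2 + -0.574
GE = 4.626

4.626


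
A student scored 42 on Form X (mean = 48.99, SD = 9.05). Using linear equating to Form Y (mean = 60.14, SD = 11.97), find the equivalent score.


slope = SD_Y / SD_X = 11.97 / 9.05 ~ 1.3227
intercept = mean_Y - slope * mean_X = 60.14 - (11.97 / 9.05) * 48.99 ~ -4.6567
Y = slope * X + intercept. To avoid rounding drift from the rounded slope/intercept, evaluate the equivalent form Y = mean_Y + SD_Y * (X - mean_X) / SD_X at full precision:
Y = 60.14 + 11.97 * (42 - 48.99) / 9.05
Y = 60.14 - 11.97 * 6.99 / 9.05
Y = 60.14 - 83.6703 / 9.05
Y = 60.14 - 9.2453
Y = 50.8947

50.8947


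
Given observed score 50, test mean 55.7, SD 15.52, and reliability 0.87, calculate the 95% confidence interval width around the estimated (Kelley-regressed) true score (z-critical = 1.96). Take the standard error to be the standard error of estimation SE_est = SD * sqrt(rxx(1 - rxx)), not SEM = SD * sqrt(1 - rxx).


True score estimate = 0.87*50 + 0.13*55.7 = 50.741
SE_est = SD * sqrt(rxx * (1 - rxx)) = 15.52 * sqrt(0.87 * 0.13) = 15.52 * sqrt(0.1131) = 5.219429
CI = T_est +/- z * SE_est, so width = 2 * z * SE_est = 2 * 1.96 * 5.219429
Width = 20.4602

20.4602


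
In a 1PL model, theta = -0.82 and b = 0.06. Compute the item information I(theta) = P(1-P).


P = 1/(1+exp(-(-0.82-0.06))) = 0.2932
I = P*(1-P) = 0.2932 * 0.7068
I = 0.2072

0.2072


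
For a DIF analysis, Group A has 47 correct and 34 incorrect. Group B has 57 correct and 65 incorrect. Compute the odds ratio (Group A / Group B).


Odds_A = 47/34 = 1.3824
Odds_B = 57/65 = 0.8769
OR = Odds_A / Odds_B = 1.3824 / 0.8769
Exactly, OR = (47 * 65) / (34 * 57) = 3055 / 1938
OR = 1.5764

1.5764


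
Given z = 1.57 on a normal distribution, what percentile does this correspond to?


CDF(z) = 0.5 * (1 + erf(z/sqrt(2)))
erf(1.1102) = 0.8836
CDF = 0.9418
Percentile rank = 0.9418 * 100 = 94.18

94.18


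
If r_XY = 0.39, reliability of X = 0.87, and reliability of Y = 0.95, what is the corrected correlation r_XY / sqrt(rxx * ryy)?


r_corrected = rxy / sqrt(rxx * ryy)
= 0.39 / sqrt(0.87 * 0.95)
= 0.39 / sqrt(0.8265)
= 0.39 / 0.90912
r_corrected = 0.429

0.429


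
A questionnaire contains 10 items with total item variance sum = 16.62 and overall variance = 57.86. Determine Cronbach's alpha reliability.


alpha = (k/(k-1)) * (1 - sum(si^2)/s_total^2)
= (10/9) * (1 - 16.62/57.86)
alpha = 0.7919

0.7919


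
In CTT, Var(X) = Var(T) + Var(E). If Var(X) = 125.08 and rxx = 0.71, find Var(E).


var_true = rxx * var_obs = 0.71 * 125.08 = 88.8068
var_error = var_obs - var_true
var_error = 125.08 - 88.8068
var_error = 36.2732

36.2732


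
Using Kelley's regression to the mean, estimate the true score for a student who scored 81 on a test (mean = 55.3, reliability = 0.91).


T_est = rxx * X + (1 - rxx) * mean
T_est = 0.91 * 81 + 0.09 * 55.3
T_est = 73.71 + 4.977
T_est = 78.687

78.687


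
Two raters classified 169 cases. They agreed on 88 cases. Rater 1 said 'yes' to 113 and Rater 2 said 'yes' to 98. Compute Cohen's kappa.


P_o = 88/169 = 0.52071
P_e = (113*98 + 56*71) / 28561 = 0.526942
kappa = (P_o - P_e) / (1 - P_e)
kappa = (0.52071 - 0.526942) / (1 - 0.526942)
kappa = -0.0132

-0.0132


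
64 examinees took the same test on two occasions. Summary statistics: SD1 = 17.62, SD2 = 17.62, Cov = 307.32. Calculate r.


r = cov(X,Y) / (SD_X * SD_Y)
r = 307.32 / (17.62 * 17.62)
r = 307.32 / 310.4644
r = 0.9899

0.9899


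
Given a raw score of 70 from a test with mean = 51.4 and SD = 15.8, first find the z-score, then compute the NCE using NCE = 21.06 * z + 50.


z = (X - mean) / SD = (70 - 51.4) / 15.8
z = 18.6 / 15.8
z = 1.1772
NCE = NCE = 21.06z + 50
Carry z at full precision (z = 18.6 / 15.8) into the conversion:
NCE = 21.06 * (18.6 / 15.8) + 50 = 391.716 / 15.8 + 50
NCE = 24.7922 + 50
NCE = 74.7922

74.7922


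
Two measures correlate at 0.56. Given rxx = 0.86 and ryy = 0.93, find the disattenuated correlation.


r_corrected = rxy / sqrt(rxx * ryy)
= 0.56 / sqrt(0.86 * 0.93)
= 0.56 / sqrt(0.7998)
= 0.56 / 0.894315
r_corrected = 0.6262

0.6262


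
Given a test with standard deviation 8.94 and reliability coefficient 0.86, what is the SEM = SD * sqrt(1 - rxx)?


SEM = SD * sqrt(1 - rxx)
SEM = 8.94 * sqrt(1 - 0.86)
SEM = 8.94 * sqrt(0.14) = 8.94 * 0.374166
SEM = 3.345

3.345


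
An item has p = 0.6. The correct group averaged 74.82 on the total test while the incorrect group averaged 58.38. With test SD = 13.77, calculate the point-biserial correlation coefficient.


q = 1 - p = 0.4
rpb = ((M1 - M0) / SD) * sqrt(p * q)
rpb = ((74.82 - 58.38) / 13.77) * sqrt(0.6 * 0.4)
rpb = 0.5849

0.5849


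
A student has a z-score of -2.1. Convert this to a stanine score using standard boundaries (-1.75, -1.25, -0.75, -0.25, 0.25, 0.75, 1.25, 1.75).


Stanine boundaries: [-1.75, -1.25, -0.75, -0.25, 0.25, 0.75, 1.25, 1.75]
z = -2.1
Check each boundary:
  z < -1.75
  z < -1.25
  z < -0.75
  z < -0.25
  z < 0.25
  z < 0.75
  z < 1.25
  z < 1.75
Highest qualifying boundary gives stanine = 1

1


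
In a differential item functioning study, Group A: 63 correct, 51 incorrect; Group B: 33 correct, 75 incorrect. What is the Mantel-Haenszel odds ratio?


Odds_A = 63/51 = 1.2353
Odds_B = 33/75 = 0.44
OR = Odds_A / Odds_B = 1.2353 / 0.44
Exactly, OR = (63 * 75) / (51 * 33) = 4725 / 1683
OR = 2.8075

2.8075


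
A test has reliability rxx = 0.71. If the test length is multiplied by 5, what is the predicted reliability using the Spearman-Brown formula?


r_new = (n * rxx) / (1 + (n-1) * rxx)
r_new = (5 * 0.71) / (1 + 4 * 0.71)
r_new = 3.55 / 3.84
r_new = 0.9245

0.9245


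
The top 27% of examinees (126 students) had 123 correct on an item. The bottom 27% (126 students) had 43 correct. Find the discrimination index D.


p_upper = 123/126 = 0.9762
p_lower = 43/126 = 0.3413
D = 0.9762 - 0.3413 = 0.6349

0.6349


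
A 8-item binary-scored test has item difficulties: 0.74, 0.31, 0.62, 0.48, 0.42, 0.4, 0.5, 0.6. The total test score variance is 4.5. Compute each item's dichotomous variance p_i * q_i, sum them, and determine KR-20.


For each item, compute p_i * q_i:
  Item 1: 0.74 * 0.26 = 0.1924
  Item 2: 0.31 * 0.69 = 0.2139
  Item 3: 0.62 * 0.38 = 0.2356
  Item 4: 0.48 * 0.52 = 0.2496
  Item 5: 0.42 * 0.58 = 0.2436
  Item 6: 0.4 * 0.6 = 0.24
  Item 7: 0.5 * 0.5 = 0.25
  Item 8: 0.6 * 0.4 = 0.24
Sum(p_i * q_i) = 0.1924 + 0.2139 + 0.2356 + 0.2496 + 0.2436 + 0.24 + 0.25 + 0.24 = 1.8651
KR-20 = (k/(k-1)) * (1 - Sum(p_i*q_i) / Var_total)
= (8/7) * (1 - 1.8651/4.5)
= 1.1429 * 0.5855
KR-20 = 0.6692

0.6692


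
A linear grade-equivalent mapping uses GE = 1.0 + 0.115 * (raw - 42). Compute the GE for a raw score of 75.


raw - median = 75 - 42 = 33
slope * diff = 0.115 * 33 = 3.795
GE = 1.0 + 3.795
GE = 4.795

4.795


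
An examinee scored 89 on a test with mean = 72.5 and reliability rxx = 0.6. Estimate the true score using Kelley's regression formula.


T_est = rxx * X + (1 - rxx) * mean
T_est = 0.6 * 89 + 0.4 * 72.5
T_est = 53.4 + 29.0
T_est = 82.4

82.4


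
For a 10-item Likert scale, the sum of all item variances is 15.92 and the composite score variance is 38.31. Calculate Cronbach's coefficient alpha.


alpha = (k/(k-1)) * (1 - sum(si^2)/s_total^2)
= (10/9) * (1 - 15.92/38.31)
alpha = 0.6494

0.6494


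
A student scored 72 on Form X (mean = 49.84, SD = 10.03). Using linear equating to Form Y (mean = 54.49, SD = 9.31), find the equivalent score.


slope = SD_Y / SD_X = 9.31 / 10.03 ~ 0.9282
intercept = mean_Y - slope * mean_X = 54.49 - (9.31 / 10.03) * 49.84 ~ 8.2277
Y = slope * X + intercept. To avoid rounding drift from the rounded slope/intercept, evaluate the equivalent form Y = mean_Y + SD_Y * (X - mean_X) / SD_X at full precision:
Y = 54.49 + 9.31 * (72 - 49.84) / 10.03
Y = 54.49 + 9.31 * 22.16 / 10.03
Y = 54.49 + 206.3096 / 10.03
Y = 54.49 + 20.5693
Y = 75.0593

75.0593


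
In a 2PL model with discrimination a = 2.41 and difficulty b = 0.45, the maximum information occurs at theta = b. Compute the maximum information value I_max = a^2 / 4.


For 2PL, max info at theta = b = 0.45
I_max = a^2 / 4 = 2.41^2 / 4
= 5.8081 / 4
I_max = 1.452

1.452


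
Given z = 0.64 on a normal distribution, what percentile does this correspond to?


CDF(z) = 0.5 * (1 + erf(z/sqrt(2)))
erf(0.4525) = 0.4778
CDF = 0.7389
Percentile rank = 0.7389 * 100 = 73.89

73.89


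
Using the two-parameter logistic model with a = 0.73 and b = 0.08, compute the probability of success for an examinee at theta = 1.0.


a*(theta - b) = 0.73 * (1.0 - 0.08) = 0.6716
exp(-0.6716) = 0.5109
P = 1 / (1 + 0.5109)
P = 0.6619

0.6619


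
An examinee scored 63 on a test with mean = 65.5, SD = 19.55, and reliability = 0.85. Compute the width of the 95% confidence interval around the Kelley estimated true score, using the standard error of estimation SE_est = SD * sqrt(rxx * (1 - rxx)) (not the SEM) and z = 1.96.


True score estimate = 0.85*63 + 0.15*65.5 = 63.375
SE_est = SD * sqrt(rxx * (1 - rxx)) = 19.55 * sqrt(0.85 * 0.15) = 19.55 * sqrt(0.1275) = 6.980746
CI = T_est +/- z * SE_est, so width = 2 * z * SE_est = 2 * 1.96 * 6.980746
Width = 27.3645

27.3645


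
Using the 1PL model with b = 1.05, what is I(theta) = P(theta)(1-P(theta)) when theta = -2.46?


P = 1/(1+exp(-(-2.46-1.05))) = 0.029
I = P*(1-P) = 0.029 * 0.971
I = 0.0282

0.0282


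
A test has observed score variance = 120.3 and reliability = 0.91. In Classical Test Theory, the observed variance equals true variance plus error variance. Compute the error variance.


var_true = rxx * var_obs = 0.91 * 120.3 = 109.473
var_error = var_obs - var_true
var_error = 120.3 - 109.473
var_error = 10.827

10.827


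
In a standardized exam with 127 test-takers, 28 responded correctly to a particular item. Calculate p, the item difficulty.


Item difficulty p = number correct / total examinees
p = 28 / 127
p = 0.2205

0.2205


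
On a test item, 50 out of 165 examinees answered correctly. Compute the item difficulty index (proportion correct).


Item difficulty p = number correct / total examinees
p = 50 / 165
p = 0.303

0.303


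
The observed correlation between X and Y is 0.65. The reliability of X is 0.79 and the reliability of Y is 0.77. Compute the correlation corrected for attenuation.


r_corrected = rxy / sqrt(rxx * ryy)
= 0.65 / sqrt(0.79 * 0.77)
= 0.65 / sqrt(0.6083)
= 0.65 / 0.779936
r_corrected = 0.8334

0.8334


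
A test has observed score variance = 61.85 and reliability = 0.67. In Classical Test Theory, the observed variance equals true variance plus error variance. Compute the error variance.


var_true = rxx * var_obs = 0.67 * 61.85 = 41.4395
var_error = var_obs - var_true
var_error = 61.85 - 41.4395
var_error = 20.4105

20.4105


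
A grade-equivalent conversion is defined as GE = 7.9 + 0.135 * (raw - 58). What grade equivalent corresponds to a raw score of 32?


raw - median = 32 - 58 = -26
slope * diff = 0.135 * -26 = -3.51
GE = 7.9 + -3.51
GE = 4.39

4.39


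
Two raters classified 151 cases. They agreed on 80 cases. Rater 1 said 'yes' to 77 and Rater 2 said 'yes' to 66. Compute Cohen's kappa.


P_o = 80/151 = 0.529801
P_e = (77*66 + 74*85) / 22801 = 0.49875
kappa = (P_o - P_e) / (1 - P_e)
kappa = (0.529801 - 0.49875) / (1 - 0.49875)
kappa = 0.0619

0.0619


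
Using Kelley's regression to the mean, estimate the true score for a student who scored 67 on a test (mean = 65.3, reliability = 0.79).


T_est = rxx * X + (1 - rxx) * mean
T_est = 0.79 * 67 + 0.21 * 65.3
T_est = 52.93 + 13.713
T_est = 66.643

66.643


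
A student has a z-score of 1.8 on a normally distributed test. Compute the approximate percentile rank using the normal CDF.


CDF(z) = 0.5 * (1 + erf(z/sqrt(2)))
erf(1.2728) = 0.9281
CDF = 0.9641
Percentile rank = 0.9641 * 100 = 96.41

96.41


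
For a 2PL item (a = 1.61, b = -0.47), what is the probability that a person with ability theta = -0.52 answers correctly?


a*(theta - b) = 1.61 * (-0.52 - -0.47) = -0.0805
exp(--0.0805) = 1.0838
P = 1 / (1 + 1.0838)
P = 0.4799

0.4799


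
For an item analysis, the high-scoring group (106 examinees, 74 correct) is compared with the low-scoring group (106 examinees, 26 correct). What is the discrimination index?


p_upper = 74/106 = 0.6981
p_lower = 26/106 = 0.2453
D = 0.6981 - 0.2453 = 0.4528

0.4528


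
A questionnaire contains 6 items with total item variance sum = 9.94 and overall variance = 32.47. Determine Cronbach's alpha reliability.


alpha = (k/(k-1)) * (1 - sum(si^2)/s_total^2)
= (6/5) * (1 - 9.94/32.47)
alpha = 0.8326

0.8326


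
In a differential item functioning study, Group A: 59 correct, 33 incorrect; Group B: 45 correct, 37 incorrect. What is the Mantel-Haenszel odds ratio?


Odds_A = 59/33 = 1.7879
Odds_B = 45/37 = 1.2162
OR = Odds_A / Odds_B = 1.7879 / 1.2162
Exactly, OR = (59 * 37) / (33 * 45) = 2183 / 1485
OR = 1.47

1.47


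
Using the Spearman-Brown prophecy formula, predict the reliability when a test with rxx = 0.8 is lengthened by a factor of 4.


r_new = (n * rxx) / (1 + (n-1) * rxx)
r_new = (4 * 0.8) / (1 + 3 * 0.8)
r_new = 3.2 / 3.4
r_new = 0.9412

0.9412


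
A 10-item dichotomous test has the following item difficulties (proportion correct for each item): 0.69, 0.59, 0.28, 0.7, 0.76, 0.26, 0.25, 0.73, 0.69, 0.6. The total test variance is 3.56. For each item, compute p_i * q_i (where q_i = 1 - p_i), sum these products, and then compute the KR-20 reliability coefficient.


For each item, compute p_i * q_i:
  Item 1: 0.69 * 0.31 = 0.2139
  Item 2: 0.59 * 0.41 = 0.2419
  Item 3: 0.28 * 0.72 = 0.2016
  Item 4: 0.7 * 0.3 = 0.21
  Item 5: 0.76 * 0.24 = 0.1824
  Item 6: 0.26 * 0.74 = 0.1924
  Item 7: 0.25 * 0.75 = 0.1875
  Item 8: 0.73 * 0.27 = 0.1971
  Item 9: 0.69 * 0.31 = 0.2139
  Item 10: 0.6 * 0.4 = 0.24
Sum(p_i * q_i) = 0.2139 + 0.2419 + 0.2016 + 0.21 + 0.1824 + 0.1924 + 0.1875 + 0.1971 + 0.2139 + 0.24 = 2.0807
KR-20 = (k/(k-1)) * (1 - Sum(p_i*q_i) / Var_total)
= (10/9) * (1 - 2.0807/3.56)
= 1.1111 * 0.4155
KR-20 = 0.4617

0.4617


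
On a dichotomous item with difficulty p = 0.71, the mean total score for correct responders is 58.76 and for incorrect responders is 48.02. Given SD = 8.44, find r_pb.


q = 1 - p = 0.29
rpb = ((M1 - M0) / SD) * sqrt(p * q)
rpb = ((58.76 - 48.02) / 8.44) * sqrt(0.71 * 0.29)
rpb = 0.5774

0.5774


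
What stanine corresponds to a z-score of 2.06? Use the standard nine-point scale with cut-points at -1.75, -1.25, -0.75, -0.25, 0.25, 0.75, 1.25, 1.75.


Stanine boundaries: [-1.75, -1.25, -0.75, -0.25, 0.25, 0.75, 1.25, 1.75]
z = 2.06
Check each boundary:
  z >= -1.75 -> could be stanine 2
  z >= -1.25 -> could be stanine 3
  z >= -0.75 -> could be stanine 4
  z >= -0.25 -> could be stanine 5
  z >= 0.25 -> could be stanine 6
  z >= 0.75 -> could be stanine 7
  z >= 1.25 -> could be stanine 8
  z >= 1.75 -> could be stanine 9
Highest qualifying boundary gives stanine = 9

9


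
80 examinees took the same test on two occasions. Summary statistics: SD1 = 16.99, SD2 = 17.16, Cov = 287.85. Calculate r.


r = cov(X,Y) / (SD_X * SD_Y)
r = 287.85 / (16.99 * 17.16)
r = 287.85 / 291.5484
r = 0.9873

0.9873


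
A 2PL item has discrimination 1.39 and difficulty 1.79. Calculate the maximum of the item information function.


For 2PL, max info at theta = b = 1.79
I_max = a^2 / 4 = 1.39^2 / 4
= 1.9321 / 4
I_max = 0.483

0.483


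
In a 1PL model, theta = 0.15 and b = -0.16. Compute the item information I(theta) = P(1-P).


P = 1/(1+exp(-(0.15--0.16))) = 0.5769
I = P*(1-P) = 0.5769 * 0.4231
I = 0.2441

0.2441


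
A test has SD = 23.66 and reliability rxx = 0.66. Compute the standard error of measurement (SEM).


SEM = SD * sqrt(1 - rxx)
SEM = 23.66 * sqrt(1 - 0.66)
SEM = 23.66 * sqrt(0.34) = 23.66 * 0.583095
SEM = 13.796

13.796


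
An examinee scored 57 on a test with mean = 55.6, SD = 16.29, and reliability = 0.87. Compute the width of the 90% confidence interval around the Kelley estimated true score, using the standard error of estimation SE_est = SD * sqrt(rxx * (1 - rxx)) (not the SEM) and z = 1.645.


True score estimate = 0.87*57 + 0.13*55.6 = 56.818
SE_est = SD * sqrt(rxx * (1 - rxx)) = 16.29 * sqrt(0.87 * 0.13) = 16.29 * sqrt(0.1131) = 5.478383
CI = T_est +/- z * SE_est, so width = 2 * z * SE_est = 2 * 1.645 * 5.478383
Width = 18.0239

18.0239


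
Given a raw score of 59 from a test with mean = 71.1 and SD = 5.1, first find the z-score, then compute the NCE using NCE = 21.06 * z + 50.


z = (X - mean) / SD = (59 - 71.1) / 5.1
z = -12.1 / 5.1
z = -2.3725
NCE = NCE = 21.06z + 50
Carry z at full precision (z = -12.1 / 5.1) into the conversion:
NCE = 21.06 * (-12.1 / 5.1) + 50 = -254.826 / 5.1 + 50
NCE = -49.9659 + 50
NCE = 0.0341

0.0341


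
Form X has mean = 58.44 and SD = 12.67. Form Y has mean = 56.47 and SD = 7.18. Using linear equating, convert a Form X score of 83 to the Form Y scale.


slope = SD_Y / SD_X = 7.18 / 12.67 ~ 0.5667
intercept = mean_Y - slope * mean_X = 56.47 - (7.18 / 12.67) * 58.44 ~ 23.3525
Y = slope * X + intercept. To avoid rounding drift from the rounded slope/intercept, evaluate the equivalent form Y = mean_Y + SD_Y * (X - mean_X) / SD_X at full precision:
Y = 56.47 + 7.18 * (83 - 58.44) / 12.67
Y = 56.47 + 7.18 * 24.56 / 12.67
Y = 56.47 + 176.3408 / 12.67
Y = 56.47 + 13.918
Y = 70.388

70.388


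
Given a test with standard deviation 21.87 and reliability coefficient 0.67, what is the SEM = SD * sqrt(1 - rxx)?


SEM = SD * sqrt(1 - rxx)
SEM = 21.87 * sqrt(1 - 0.67)
SEM = 21.87 * sqrt(0.33) = 21.87 * 0.574456
SEM = 12.5634

12.5634


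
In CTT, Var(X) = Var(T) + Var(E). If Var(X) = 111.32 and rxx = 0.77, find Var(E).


var_true = rxx * var_obs = 0.77 * 111.32 = 85.7164
var_error = var_obs - var_true
var_error = 111.32 - 85.7164
var_error = 25.6036

25.6036


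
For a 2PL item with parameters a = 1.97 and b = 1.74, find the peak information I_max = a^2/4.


For 2PL, max info at theta = b = 1.74
I_max = a^2 / 4 = 1.97^2 / 4
= 3.8809 / 4
I_max = 0.9702

0.9702


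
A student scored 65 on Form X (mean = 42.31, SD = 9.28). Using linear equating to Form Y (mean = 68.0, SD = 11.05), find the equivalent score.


slope = SD_Y / SD_X = 11.05 / 9.28 ~ 1.1907
intercept = mean_Y - slope * mean_X = 68.0 - (11.05 / 9.28) * 42.31 ~ 17.6201
Y = slope * X + intercept. To avoid rounding drift from the rounded slope/intercept, evaluate the equivalent form Y = mean_Y + SD_Y * (X - mean_X) / SD_X at full precision:
Y = 68.0 + 11.05 * (65 - 42.31) / 9.28
Y = 68.0 + 11.05 * 22.69 / 9.28
Y = 68.0 + 250.7245 / 9.28
Y = 68.0 + 27.0177
Y = 95.0177

95.0177
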